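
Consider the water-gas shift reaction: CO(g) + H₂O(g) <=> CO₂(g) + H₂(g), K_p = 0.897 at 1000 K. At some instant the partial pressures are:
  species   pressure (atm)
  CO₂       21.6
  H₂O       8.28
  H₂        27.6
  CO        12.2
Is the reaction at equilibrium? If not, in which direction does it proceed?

Q_p = P(CO₂)·P(H₂) / (P(CO)·P(H₂O)) = (21.6)·(27.6) / ((12.2)·(8.28)) = 5.90
Q_p = 5.90 > K_p = 0.897, so the reverse reaction proceeds.

in the reverse direction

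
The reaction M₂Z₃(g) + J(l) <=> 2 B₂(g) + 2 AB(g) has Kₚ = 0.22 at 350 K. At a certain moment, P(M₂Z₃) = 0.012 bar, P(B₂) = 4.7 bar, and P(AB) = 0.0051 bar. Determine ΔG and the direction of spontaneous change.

ΔG = -4.44 kJ/mol; the forward reaction is spontaneous

(J is a pure liquid — omitted from Qₚ.)
Qₚ = P(B₂)²·P(AB)² / P(M₂Z₃) = (4.7)²·(0.0051)² / (0.012) = 0.0479
ΔG = RT ln(Qₚ/Kₚ) = (8.314 J mol⁻¹ K⁻¹)(350 K) × ln(0.0479/0.22)
   = (2.910 kJ/mol)(-1.525) = -4.44 kJ/mol
ΔG < 0, so the forward reaction is spontaneous (proceeds forward).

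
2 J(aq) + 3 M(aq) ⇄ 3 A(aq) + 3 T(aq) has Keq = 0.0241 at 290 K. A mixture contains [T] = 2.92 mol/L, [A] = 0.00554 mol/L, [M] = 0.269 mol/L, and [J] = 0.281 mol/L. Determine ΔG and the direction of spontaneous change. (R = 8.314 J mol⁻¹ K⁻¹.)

ΔG = -5.23 kJ/mol; the forward reaction is spontaneous

Q = [A]³·[T]³ / ([J]²·[M]³) = (0.00554)³·(2.92)³ / ((0.281)²·(0.269)³) = 0.00275
ΔG = RT ln(Q/Keq) = (8.314 J mol⁻¹ K⁻¹)(290 K) × ln(0.00275/0.0241)
   = (2.411 kJ/mol)(-2.171) = -5.23 kJ/mol
ΔG < 0, so the forward reaction is spontaneous (proceeds forward).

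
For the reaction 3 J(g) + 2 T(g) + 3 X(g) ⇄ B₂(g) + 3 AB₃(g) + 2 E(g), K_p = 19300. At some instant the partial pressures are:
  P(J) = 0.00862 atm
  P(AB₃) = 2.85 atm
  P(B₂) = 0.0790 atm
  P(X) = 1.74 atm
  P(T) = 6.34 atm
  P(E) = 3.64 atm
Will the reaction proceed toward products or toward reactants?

reverse (toward reactants)

Q_p = P(B₂)·P(AB₃)³·P(E)² / (P(J)³·P(T)²·P(X)³) = (0.0790)·(2.85)³·(3.64)² / ((0.00862)³·(6.34)²·(1.74)³) = 1.79×10⁵
Q_p = 1.79×10⁵ > K_p = 19300, so the reverse reaction proceeds.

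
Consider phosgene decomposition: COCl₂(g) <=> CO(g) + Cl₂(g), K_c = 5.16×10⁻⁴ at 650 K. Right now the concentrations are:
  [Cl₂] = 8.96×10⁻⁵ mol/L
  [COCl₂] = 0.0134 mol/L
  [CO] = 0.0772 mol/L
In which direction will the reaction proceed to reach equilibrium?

no net change (already at equilibrium)

Q_c = [CO]·[Cl₂] / [COCl₂] = (0.0772)·(8.96×10⁻⁵) / (0.0134) = 5.16×10⁻⁴
Q_c = 5.16×10⁻⁴ = K_c, so the system is already at equilibrium.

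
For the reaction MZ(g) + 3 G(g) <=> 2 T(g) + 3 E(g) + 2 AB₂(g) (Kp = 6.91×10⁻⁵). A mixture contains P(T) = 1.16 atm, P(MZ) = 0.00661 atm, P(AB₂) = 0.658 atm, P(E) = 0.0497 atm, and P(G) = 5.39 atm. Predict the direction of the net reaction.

Qp = P(T)²·P(E)³·P(AB₂)² / (P(MZ)·P(G)³) = (1.16)²·(0.0497)³·(0.658)² / ((0.00661)·(5.39)³) = 6.91×10⁻⁵
Qp = 6.91×10⁻⁵ = Kp, so the system is already at equilibrium.

at equilibrium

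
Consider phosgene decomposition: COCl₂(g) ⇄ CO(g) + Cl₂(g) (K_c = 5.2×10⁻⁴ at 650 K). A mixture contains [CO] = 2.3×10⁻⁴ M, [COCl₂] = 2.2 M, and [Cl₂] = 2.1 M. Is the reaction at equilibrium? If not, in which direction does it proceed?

Q_c = [CO]·[Cl₂] / [COCl₂] = (2.3×10⁻⁴)·(2.1) / (2.2) = 2.2×10⁻⁴
Q_c = 2.2×10⁻⁴ < K_c = 5.2×10⁻⁴, so the forward reaction proceeds.

to the right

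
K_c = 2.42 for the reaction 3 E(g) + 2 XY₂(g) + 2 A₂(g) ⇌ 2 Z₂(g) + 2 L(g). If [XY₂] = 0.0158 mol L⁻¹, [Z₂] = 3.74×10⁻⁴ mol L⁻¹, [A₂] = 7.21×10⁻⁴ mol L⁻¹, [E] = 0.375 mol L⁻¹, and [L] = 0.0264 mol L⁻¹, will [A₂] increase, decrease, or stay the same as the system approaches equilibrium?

increase

Q_c = [Z₂]²·[L]² / ([E]³·[XY₂]²·[A₂]²) = (3.74×10⁻⁴)²·(0.0264)² / ((0.375)³·(0.0158)²·(7.21×10⁻⁴)²) = 14.2
Q_c = 14.2 > K_c = 2.42: net reverse reaction.
A₂ is a reactant, so it increases.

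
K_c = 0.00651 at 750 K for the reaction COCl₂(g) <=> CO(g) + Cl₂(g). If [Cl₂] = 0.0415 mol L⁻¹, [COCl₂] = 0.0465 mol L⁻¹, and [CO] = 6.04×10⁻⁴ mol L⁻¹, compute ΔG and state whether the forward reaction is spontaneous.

ΔG = -15.5 kJ/mol; the forward reaction is spontaneous

Q_c = [CO]·[Cl₂] / [COCl₂] = (6.04×10⁻⁴)·(0.0415) / (0.0465) = 5.39×10⁻⁴
ΔG = RT ln(Q_c/K_c) = (8.314 J mol⁻¹ K⁻¹)(750 K) × ln(5.39×10⁻⁴/0.00651)
   = (6.236 kJ/mol)(-2.491) = -15.5 kJ/mol
ΔG < 0, so the forward reaction is spontaneous (proceeds forward).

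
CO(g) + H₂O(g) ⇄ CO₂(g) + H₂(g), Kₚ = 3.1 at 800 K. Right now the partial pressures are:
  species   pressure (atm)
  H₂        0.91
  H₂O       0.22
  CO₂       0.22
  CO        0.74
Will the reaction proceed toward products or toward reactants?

in the forward direction

Qₚ = P(CO₂)·P(H₂) / (P(CO)·P(H₂O)) = (0.22)·(0.91) / ((0.74)·(0.22)) = 1.2
Qₚ = 1.2 < Kₚ = 3.1, so the forward reaction proceeds.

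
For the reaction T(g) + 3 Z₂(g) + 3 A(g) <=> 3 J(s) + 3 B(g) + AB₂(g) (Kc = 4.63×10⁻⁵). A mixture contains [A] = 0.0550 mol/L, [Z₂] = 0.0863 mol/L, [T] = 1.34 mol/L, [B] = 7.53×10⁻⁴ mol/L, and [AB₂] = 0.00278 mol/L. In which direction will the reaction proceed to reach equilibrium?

in the forward direction

(J is a pure solid — omitted from Qc.)
Qc = [B]³·[AB₂] / ([T]·[Z₂]³·[A]³) = (7.53×10⁻⁴)³·(0.00278) / ((1.34)·(0.0863)³·(0.0550)³) = 8.28×10⁻⁶
Qc = 8.28×10⁻⁶ < Kc = 4.63×10⁻⁵, so the forward reaction proceeds.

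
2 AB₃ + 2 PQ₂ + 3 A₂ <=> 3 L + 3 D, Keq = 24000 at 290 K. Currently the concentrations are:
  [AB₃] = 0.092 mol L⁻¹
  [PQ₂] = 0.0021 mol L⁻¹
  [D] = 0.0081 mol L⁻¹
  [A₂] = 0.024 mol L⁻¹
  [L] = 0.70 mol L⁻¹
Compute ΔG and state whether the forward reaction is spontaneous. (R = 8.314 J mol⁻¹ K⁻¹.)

ΔG = 6.48 kJ/mol; the forward reaction is non-spontaneous

Q = [L]³·[D]³ / ([AB₃]²·[PQ₂]²·[A₂]³) = (0.70)³·(0.0081)³ / ((0.092)²·(0.0021)²·(0.024)³) = 3.53×10⁵
ΔG = RT ln(Q/Keq) = (8.314 J mol⁻¹ K⁻¹)(290 K) × ln(3.53×10⁵/24000)
   = (2.411 kJ/mol)(2.688) = 6.48 kJ/mol
ΔG > 0, so the forward reaction is non-spontaneous (proceeds in reverse).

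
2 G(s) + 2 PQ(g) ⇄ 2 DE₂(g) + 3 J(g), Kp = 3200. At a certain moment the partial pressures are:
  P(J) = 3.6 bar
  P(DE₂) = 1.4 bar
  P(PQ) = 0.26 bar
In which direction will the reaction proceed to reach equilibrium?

(G is a pure solid — omitted from Qp.)
Qp = P(DE₂)²·P(J)³ / P(PQ)² = (1.4)²·(3.6)³ / (0.26)² = 1400
Qp = 1400 < Kp = 3200, so the forward reaction proceeds.

to the right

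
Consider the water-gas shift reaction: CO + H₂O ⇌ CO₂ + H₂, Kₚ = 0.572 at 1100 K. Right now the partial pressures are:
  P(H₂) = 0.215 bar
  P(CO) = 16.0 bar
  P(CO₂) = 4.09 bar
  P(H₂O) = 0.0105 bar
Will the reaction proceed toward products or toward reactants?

Qₚ = P(CO₂)·P(H₂) / (P(CO)·P(H₂O)) = (4.09)·(0.215) / ((16.0)·(0.0105)) = 5.23
Qₚ = 5.23 > Kₚ = 0.572, so the reverse reaction proceeds.

to the left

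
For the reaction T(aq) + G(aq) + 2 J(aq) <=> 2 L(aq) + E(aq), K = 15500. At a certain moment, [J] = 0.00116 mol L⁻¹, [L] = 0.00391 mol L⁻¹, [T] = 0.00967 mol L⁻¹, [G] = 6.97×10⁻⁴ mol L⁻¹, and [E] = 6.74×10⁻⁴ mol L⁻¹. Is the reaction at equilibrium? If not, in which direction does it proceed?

to the right

Q = [L]²·[E] / ([T]·[G]·[J]²) = (0.00391)²·(6.74×10⁻⁴) / ((0.00967)·(6.97×10⁻⁴)·(0.00116)²) = 1140
Q = 1140 < K = 15500, so the forward reaction proceeds.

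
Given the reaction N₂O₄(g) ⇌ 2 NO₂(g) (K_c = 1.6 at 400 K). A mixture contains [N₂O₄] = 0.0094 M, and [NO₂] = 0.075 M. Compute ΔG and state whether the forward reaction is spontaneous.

Q_c = [NO₂]² / [N₂O₄] = (0.075)² / (0.0094) = 0.598
ΔG = RT ln(Q_c/K_c) = (8.314 J mol⁻¹ K⁻¹)(400 K) × ln(0.598/1.6)
   = (3.326 kJ/mol)(-0.9842) = -3.27 kJ/mol
ΔG < 0, so the forward reaction is spontaneous (proceeds forward).

ΔG = -3.27 kJ/mol; the forward reaction is spontaneous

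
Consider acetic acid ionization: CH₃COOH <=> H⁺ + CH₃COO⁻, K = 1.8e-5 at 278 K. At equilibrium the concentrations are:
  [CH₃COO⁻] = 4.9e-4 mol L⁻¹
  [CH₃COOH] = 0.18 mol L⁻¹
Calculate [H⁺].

At equilibrium, K = [H⁺]·[CH₃COO⁻] / [CH₃COOH] = 1.8e-5.
([H⁺])·(4.9e-4) / (0.18) = 1.8e-5
[H⁺] = 0.00661 = 0.0066 mol L⁻¹

[H⁺] = 0.0066 mol L⁻¹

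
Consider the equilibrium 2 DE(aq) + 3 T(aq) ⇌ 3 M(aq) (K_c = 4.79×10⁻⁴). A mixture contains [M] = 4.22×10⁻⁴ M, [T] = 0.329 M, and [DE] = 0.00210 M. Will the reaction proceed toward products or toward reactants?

neither direction; the system is at equilibrium

Q_c = [M]³ / ([DE]²·[T]³) = (4.22×10⁻⁴)³ / ((0.00210)²·(0.329)³) = 4.79×10⁻⁴
Q_c = 4.79×10⁻⁴ = K_c, so the system is already at equilibrium.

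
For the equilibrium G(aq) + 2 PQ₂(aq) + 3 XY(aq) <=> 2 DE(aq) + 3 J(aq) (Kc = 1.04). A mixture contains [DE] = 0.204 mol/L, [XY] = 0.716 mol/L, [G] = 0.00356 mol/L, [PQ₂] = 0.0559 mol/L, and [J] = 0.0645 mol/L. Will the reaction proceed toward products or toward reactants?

in the reverse direction

Qc = [DE]²·[J]³ / ([G]·[PQ₂]²·[XY]³) = (0.204)²·(0.0645)³ / ((0.00356)·(0.0559)²·(0.716)³) = 2.73
Qc = 2.73 > Kc = 1.04, so the reverse reaction proceeds.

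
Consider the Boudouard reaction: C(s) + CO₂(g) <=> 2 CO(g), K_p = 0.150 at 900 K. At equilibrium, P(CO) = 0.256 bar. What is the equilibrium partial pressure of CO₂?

P(CO₂) = 0.437 bar

(C is a pure solid — omitted from K_p.)
At equilibrium, K_p = P(CO)² / P(CO₂) = 0.150.
(0.256)² / (P(CO₂)) = 0.150
P(CO₂) = 0.437 bar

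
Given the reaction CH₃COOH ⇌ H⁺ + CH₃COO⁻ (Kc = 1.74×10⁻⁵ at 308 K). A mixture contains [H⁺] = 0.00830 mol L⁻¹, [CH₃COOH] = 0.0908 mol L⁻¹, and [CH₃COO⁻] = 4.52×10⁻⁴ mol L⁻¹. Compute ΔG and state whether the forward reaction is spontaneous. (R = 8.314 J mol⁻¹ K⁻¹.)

ΔG = 2.21 kJ/mol; the forward reaction is non-spontaneous

Qc = [H⁺]·[CH₃COO⁻] / [CH₃COOH] = (0.00830)·(4.52×10⁻⁴) / (0.0908) = 4.13×10⁻⁵
ΔG = RT ln(Qc/Kc) = (8.314 J mol⁻¹ K⁻¹)(308 K) × ln(4.13×10⁻⁵/1.74×10⁻⁵)
   = (2.561 kJ/mol)(0.8644) = 2.21 kJ/mol
ΔG > 0, so the forward reaction is non-spontaneous (proceeds in reverse).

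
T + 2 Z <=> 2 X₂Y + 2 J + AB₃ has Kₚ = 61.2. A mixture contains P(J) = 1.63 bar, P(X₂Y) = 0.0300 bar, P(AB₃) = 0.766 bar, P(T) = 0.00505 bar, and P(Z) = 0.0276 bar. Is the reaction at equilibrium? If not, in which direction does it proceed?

toward reactants

Qₚ = P(X₂Y)²·P(J)²·P(AB₃) / (P(T)·P(Z)²) = (0.0300)²·(1.63)²·(0.766) / ((0.00505)·(0.0276)²) = 476
Qₚ = 476 > Kₚ = 61.2, so the reverse reaction proceeds.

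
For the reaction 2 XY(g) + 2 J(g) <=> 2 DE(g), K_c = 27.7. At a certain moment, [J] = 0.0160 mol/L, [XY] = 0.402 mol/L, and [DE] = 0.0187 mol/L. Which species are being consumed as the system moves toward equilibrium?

Q_c = [DE]² / ([XY]²·[J]²) = (0.0187)² / ((0.402)²·(0.0160)²) = 8.45
Q_c = 8.45 < K_c = 27.7: net forward reaction.

XY, J (reactants)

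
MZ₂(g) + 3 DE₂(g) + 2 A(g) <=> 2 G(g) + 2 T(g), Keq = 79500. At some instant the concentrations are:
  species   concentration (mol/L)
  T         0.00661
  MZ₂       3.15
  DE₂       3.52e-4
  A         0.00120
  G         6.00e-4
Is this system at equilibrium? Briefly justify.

Q = [G]²·[T]² / ([MZ₂]·[DE₂]³·[A]²) = (6.00e-4)²·(0.00661)² / ((3.15)·(3.52e-4)³·(0.00120)²) = 79500
Q = 79500 = Keq; the system is at equilibrium.

yes, at equilibrium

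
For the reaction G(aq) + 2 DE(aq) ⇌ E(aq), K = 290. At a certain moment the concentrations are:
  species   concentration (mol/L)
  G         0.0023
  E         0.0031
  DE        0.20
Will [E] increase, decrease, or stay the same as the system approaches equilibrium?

Q = [E] / ([G]·[DE]²) = (0.0031) / ((0.0023)·(0.20)²) = 34
Q = 34 < K = 290: net forward reaction.
E is a product, so it increases.

increase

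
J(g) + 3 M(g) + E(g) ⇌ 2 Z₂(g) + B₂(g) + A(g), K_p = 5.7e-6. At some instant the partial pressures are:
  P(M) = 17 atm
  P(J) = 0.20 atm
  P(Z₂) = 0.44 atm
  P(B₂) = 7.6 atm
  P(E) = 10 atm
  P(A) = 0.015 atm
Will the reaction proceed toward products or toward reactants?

Q_p = P(Z₂)²·P(B₂)·P(A) / (P(J)·P(M)³·P(E)) = (0.44)²·(7.6)·(0.015) / ((0.20)·(17)³·(10)) = 2.2e-6
Q_p = 2.2e-6 < K_p = 5.7e-6, so the forward reaction proceeds.

toward products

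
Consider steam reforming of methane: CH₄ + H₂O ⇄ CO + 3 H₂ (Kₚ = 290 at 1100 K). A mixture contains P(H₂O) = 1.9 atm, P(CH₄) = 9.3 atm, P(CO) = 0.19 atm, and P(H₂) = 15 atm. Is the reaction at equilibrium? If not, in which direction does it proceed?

in the forward direction

Qₚ = P(CO)·P(H₂)³ / (P(CH₄)·P(H₂O)) = (0.19)·(15)³ / ((9.3)·(1.9)) = 36
Qₚ = 36 < Kₚ = 290, so the forward reaction proceeds.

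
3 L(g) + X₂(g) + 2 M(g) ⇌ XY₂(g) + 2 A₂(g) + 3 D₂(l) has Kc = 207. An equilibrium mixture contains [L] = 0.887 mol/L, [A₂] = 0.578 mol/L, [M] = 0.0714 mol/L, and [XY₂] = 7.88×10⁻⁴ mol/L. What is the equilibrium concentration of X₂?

(D₂ is a pure liquid — omitted from Kc.)
At equilibrium, Kc = [XY₂]·[A₂]² / ([L]³·[X₂]·[M]²) = 207.
(7.88×10⁻⁴)·(0.578)² / ((0.887)³·([X₂])·(0.0714)²) = 207
[X₂] = 3.57×10⁻⁴ mol/L

[X₂] = 3.57×10⁻⁴ mol/L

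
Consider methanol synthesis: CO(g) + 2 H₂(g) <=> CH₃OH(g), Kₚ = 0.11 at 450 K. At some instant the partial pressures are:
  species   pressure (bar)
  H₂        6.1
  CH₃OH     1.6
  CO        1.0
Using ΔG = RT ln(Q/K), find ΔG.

ΔG = -3.51 kJ/mol

Qₚ = P(CH₃OH) / (P(CO)·P(H₂)²) = (1.6) / ((1.0)·(6.1)²) = 0.0430
ΔG = RT ln(Qₚ/Kₚ) = (8.314 J mol⁻¹ K⁻¹)(450 K) × ln(0.0430/0.11)
   = (3.741 kJ/mol)(-0.9393) = -3.51 kJ/mol
ΔG < 0, so the forward reaction is spontaneous (proceeds forward).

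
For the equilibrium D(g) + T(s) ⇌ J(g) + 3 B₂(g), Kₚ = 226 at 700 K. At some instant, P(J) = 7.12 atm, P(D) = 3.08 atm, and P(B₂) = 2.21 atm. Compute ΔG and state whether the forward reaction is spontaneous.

ΔG = -12.8 kJ/mol; the forward reaction is spontaneous

(T is a pure solid — omitted from Qₚ.)
Qₚ = P(J)·P(B₂)³ / P(D) = (7.12)·(2.21)³ / (3.08) = 25.0
ΔG = RT ln(Qₚ/Kₚ) = (8.314 J mol⁻¹ K⁻¹)(700 K) × ln(25.0/226)
   = (5.820 kJ/mol)(-2.202) = -12.8 kJ/mol
ΔG < 0, so the forward reaction is spontaneous (proceeds forward).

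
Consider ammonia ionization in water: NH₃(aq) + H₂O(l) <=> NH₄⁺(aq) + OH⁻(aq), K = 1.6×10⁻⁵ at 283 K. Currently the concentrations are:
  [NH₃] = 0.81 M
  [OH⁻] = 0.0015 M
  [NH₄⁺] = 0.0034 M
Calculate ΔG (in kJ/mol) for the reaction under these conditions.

(H₂O is a pure liquid — omitted from Q.)
Q = [NH₄⁺]·[OH⁻] / [NH₃] = (0.0034)·(0.0015) / (0.81) = 6.30×10⁻⁶
ΔG = RT ln(Q/K) = (8.314 J mol⁻¹ K⁻¹)(283 K) × ln(6.30×10⁻⁶/1.6×10⁻⁵)
   = (2.353 kJ/mol)(-0.9320) = -2.19 kJ/mol
ΔG < 0, so the forward reaction is spontaneous (proceeds forward).

ΔG = -2.19 kJ/mol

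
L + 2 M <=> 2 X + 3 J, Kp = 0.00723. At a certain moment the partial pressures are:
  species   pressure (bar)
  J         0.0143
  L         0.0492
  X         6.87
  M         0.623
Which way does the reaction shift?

neither direction; the system is at equilibrium

Qp = P(X)²·P(J)³ / (P(L)·P(M)²) = (6.87)²·(0.0143)³ / ((0.0492)·(0.623)²) = 0.00723
Qp = 0.00723 = Kp, so the system is already at equilibrium.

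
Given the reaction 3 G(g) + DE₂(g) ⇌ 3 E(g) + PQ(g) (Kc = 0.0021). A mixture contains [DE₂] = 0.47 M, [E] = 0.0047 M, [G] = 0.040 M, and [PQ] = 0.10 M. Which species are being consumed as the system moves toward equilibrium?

Qc = [E]³·[PQ] / ([G]³·[DE₂]) = (0.0047)³·(0.10) / ((0.040)³·(0.47)) = 3.5×10⁻⁴
Qc = 3.5×10⁻⁴ < Kc = 0.0021: net forward reaction.

G, DE₂ (reactants)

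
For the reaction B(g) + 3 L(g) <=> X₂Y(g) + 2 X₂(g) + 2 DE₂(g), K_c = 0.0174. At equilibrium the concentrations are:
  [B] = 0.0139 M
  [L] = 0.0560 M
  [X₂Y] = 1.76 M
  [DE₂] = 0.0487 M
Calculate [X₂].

At equilibrium, K_c = [X₂Y]·[X₂]²·[DE₂]² / ([B]·[L]³) = 0.0174.
(1.76)·([X₂])²·(0.0487)² / ((0.0139)·(0.0560)³) = 0.0174
[X₂]² = 1.02×10⁻⁵ ⇒ [X₂] = 0.00319 M

[X₂] = 0.00319 M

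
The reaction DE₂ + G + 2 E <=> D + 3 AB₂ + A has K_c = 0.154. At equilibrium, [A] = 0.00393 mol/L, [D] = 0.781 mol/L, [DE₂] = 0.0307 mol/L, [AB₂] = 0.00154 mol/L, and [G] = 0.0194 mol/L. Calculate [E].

At equilibrium, K_c = [D]·[AB₂]³·[A] / ([DE₂]·[G]·[E]²) = 0.154.
(0.781)·(0.00154)³·(0.00393) / ((0.0307)·(0.0194)·([E])²) = 0.154
[E]² = 1.22×10⁻⁷ ⇒ [E] = 3.50×10⁻⁴ mol/L

[E] = 3.50×10⁻⁴ mol/L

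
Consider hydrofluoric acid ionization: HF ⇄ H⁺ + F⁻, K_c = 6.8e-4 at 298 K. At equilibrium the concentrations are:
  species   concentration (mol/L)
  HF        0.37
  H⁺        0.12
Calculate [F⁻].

At equilibrium, K_c = [H⁺]·[F⁻] / [HF] = 6.8e-4.
(0.12)·([F⁻]) / (0.37) = 6.8e-4
[F⁻] = 0.00210 = 0.0021 mol/L

[F⁻] = 0.0021 mol/L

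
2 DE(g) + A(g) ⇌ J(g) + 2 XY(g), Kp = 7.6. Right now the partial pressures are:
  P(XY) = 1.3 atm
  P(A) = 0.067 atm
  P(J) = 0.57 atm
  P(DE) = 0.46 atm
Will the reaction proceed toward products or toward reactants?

toward reactants

Qp = P(J)·P(XY)² / (P(DE)²·P(A)) = (0.57)·(1.3)² / ((0.46)²·(0.067)) = 68
Qp = 68 > Kp = 7.6, so the reverse reaction proceeds.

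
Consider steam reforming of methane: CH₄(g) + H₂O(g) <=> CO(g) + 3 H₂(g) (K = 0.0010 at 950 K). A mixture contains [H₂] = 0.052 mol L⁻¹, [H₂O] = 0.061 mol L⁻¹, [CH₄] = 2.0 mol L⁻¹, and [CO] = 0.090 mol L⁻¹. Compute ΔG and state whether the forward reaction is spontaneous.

ΔG = -17.9 kJ/mol; the forward reaction is spontaneous

Q = [CO]·[H₂]³ / ([CH₄]·[H₂O]) = (0.090)·(0.052)³ / ((2.0)·(0.061)) = 1.04×10⁻⁴
ΔG = RT ln(Q/K) = (8.314 J mol⁻¹ K⁻¹)(950 K) × ln(1.04×10⁻⁴/0.0010)
   = (7.898 kJ/mol)(-2.263) = -17.9 kJ/mol
ΔG < 0, so the forward reaction is spontaneous (proceeds forward).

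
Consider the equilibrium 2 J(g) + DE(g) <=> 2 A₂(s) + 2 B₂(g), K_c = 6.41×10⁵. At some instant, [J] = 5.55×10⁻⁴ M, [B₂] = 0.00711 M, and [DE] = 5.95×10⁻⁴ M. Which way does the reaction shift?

(A₂ is a pure solid — omitted from Q_c.)
Q_c = [B₂]² / ([J]²·[DE]) = (0.00711)² / ((5.55×10⁻⁴)²·(5.95×10⁻⁴)) = 2.76×10⁵
Q_c = 2.76×10⁵ < K_c = 6.41×10⁵, so the forward reaction proceeds.

toward products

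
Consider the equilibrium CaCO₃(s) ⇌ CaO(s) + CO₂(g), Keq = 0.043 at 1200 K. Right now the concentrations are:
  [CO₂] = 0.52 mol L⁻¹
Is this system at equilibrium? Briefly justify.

(CaCO₃, CaO are pure solids — omitted from Q.)
Q = [CO₂] = 0.52
Q = 0.52 > Keq = 0.043: net reverse reaction.

no; Q > K, reaction proceeds in reverse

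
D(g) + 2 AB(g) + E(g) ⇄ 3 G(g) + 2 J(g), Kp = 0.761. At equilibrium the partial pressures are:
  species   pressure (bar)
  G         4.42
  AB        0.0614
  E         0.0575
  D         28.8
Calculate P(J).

P(J) = 0.00742 bar

At equilibrium, Kp = P(G)³·P(J)² / (P(D)·P(AB)²·P(E)) = 0.761.
(4.42)³·(P(J))² / ((28.8)·(0.0614)²·(0.0575)) = 0.761
P(J)² = 5.50×10⁻⁵ ⇒ P(J) = 0.00742 bar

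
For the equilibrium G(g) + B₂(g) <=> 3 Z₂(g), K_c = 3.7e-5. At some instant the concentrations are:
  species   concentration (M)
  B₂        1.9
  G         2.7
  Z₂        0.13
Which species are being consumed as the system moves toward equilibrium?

Z₂ (products)

Q_c = [Z₂]³ / ([G]·[B₂]) = (0.13)³ / ((2.7)·(1.9)) = 4.3e-4
Q_c = 4.3e-4 > K_c = 3.7e-5: net reverse reaction.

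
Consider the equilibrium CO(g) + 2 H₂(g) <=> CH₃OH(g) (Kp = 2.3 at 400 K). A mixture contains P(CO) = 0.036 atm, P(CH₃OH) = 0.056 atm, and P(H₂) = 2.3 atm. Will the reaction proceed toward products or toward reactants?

in the forward direction

Qp = P(CH₃OH) / (P(CO)·P(H₂)²) = (0.056) / ((0.036)·(2.3)²) = 0.29
Qp = 0.29 < Kp = 2.3, so the forward reaction proceeds.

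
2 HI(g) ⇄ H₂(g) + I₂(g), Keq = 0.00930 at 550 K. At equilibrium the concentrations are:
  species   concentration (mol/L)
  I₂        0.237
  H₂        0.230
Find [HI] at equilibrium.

At equilibrium, Keq = [H₂]·[I₂] / [HI]² = 0.00930.
(0.230)·(0.237) / ([HI])² = 0.00930
[HI]² = 5.86 ⇒ [HI] = 2.42 mol/L

[HI] = 2.42 mol/L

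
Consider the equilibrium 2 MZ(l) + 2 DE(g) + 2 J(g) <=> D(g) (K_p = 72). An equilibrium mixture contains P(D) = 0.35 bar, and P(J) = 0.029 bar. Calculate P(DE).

(MZ is a pure liquid — omitted from K_p.)
At equilibrium, K_p = P(D) / (P(DE)²·P(J)²) = 72.
(0.35) / ((P(DE))²·(0.029)²) = 72
P(DE)² = 5.78 ⇒ P(DE) = 2.4 bar

P(DE) = 2.4 bar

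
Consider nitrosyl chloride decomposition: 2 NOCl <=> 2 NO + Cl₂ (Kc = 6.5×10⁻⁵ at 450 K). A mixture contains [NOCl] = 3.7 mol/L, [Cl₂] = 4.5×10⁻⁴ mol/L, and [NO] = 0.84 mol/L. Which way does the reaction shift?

Qc = [NO]²·[Cl₂] / [NOCl]² = (0.84)²·(4.5×10⁻⁴) / (3.7)² = 2.3×10⁻⁵
Qc = 2.3×10⁻⁵ < Kc = 6.5×10⁻⁵, so the forward reaction proceeds.

to the right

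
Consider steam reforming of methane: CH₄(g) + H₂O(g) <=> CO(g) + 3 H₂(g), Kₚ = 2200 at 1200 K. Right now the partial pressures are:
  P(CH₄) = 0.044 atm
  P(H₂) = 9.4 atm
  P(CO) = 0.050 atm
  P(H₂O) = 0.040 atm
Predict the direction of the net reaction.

Qₚ = P(CO)·P(H₂)³ / (P(CH₄)·P(H₂O)) = (0.050)·(9.4)³ / ((0.044)·(0.040)) = 24000
Qₚ = 24000 > Kₚ = 2200, so the reverse reaction proceeds.

toward reactants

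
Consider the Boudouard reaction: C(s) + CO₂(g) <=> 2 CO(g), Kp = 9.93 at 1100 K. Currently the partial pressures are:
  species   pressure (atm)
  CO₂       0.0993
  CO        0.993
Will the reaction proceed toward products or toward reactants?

(C is a pure solid — omitted from Qp.)
Qp = P(CO)² / P(CO₂) = (0.993)² / (0.0993) = 9.93
Qp = 9.93 = Kp, so the system is already at equilibrium.

neither direction; the system is at equilibrium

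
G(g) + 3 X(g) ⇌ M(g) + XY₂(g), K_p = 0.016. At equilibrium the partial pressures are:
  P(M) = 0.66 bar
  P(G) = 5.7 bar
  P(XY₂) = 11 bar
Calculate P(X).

P(X) = 4.3 bar

At equilibrium, K_p = P(M)·P(XY₂) / (P(G)·P(X)³) = 0.016.
(0.66)·(11) / ((5.7)·(P(X))³) = 0.016
P(X)³ = 79.6 ⇒ P(X) = 4.3 bar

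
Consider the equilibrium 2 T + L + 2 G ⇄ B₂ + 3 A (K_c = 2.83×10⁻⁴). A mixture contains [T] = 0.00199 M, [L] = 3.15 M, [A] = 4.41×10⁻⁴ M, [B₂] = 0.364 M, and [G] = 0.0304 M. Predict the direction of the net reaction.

reverse (toward reactants)

Q_c = [B₂]·[A]³ / ([T]²·[L]·[G]²) = (0.364)·(4.41×10⁻⁴)³ / ((0.00199)²·(3.15)·(0.0304)²) = 0.00271
Q_c = 0.00271 > K_c = 2.83×10⁻⁴, so the reverse reaction proceeds.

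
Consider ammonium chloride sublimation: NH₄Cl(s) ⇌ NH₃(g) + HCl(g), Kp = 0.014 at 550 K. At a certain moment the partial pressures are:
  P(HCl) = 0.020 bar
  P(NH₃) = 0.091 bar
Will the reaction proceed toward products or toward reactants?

to the right

(NH₄Cl is a pure solid — omitted from Qp.)
Qp = P(NH₃)·P(HCl) = (0.091)·(0.020) = 0.0018
Qp = 0.0018 < Kp = 0.014, so the forward reaction proceeds.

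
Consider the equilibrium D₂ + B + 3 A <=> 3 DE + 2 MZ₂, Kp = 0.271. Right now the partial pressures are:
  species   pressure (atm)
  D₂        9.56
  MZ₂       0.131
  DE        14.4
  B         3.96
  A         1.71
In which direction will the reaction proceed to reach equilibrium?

at equilibrium

Qp = P(DE)³·P(MZ₂)² / (P(D₂)·P(B)·P(A)³) = (14.4)³·(0.131)² / ((9.56)·(3.96)·(1.71)³) = 0.271
Qp = 0.271 = Kp, so the system is already at equilibrium.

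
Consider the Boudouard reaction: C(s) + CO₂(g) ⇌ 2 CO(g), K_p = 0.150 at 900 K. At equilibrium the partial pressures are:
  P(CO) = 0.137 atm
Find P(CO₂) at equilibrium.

P(CO₂) = 0.125 atm

(C is a pure solid — omitted from K_p.)
At equilibrium, K_p = P(CO)² / P(CO₂) = 0.150.
(0.137)² / (P(CO₂)) = 0.150
P(CO₂) = 0.125 atm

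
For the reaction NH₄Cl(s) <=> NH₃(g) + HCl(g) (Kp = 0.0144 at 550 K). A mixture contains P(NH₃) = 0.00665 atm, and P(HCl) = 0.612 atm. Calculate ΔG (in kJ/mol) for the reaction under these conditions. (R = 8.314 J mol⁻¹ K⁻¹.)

(NH₄Cl is a pure solid — omitted from Qp.)
Qp = P(NH₃)·P(HCl) = (0.00665)·(0.612) = 0.00407
ΔG = RT ln(Qp/Kp) = (8.314 J mol⁻¹ K⁻¹)(550 K) × ln(0.00407/0.0144)
   = (4.573 kJ/mol)(-1.264) = -5.78 kJ/mol
ΔG < 0, so the forward reaction is spontaneous (proceeds forward).

ΔG = -5.78 kJ/mol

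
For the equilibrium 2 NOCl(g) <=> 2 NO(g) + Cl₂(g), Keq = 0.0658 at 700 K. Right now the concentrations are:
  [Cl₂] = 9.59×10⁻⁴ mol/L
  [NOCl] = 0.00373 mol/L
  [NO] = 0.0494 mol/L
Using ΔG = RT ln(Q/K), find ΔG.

Q = [NO]²·[Cl₂] / [NOCl]² = (0.0494)²·(9.59×10⁻⁴) / (0.00373)² = 0.168
ΔG = RT ln(Q/Keq) = (8.314 J mol⁻¹ K⁻¹)(700 K) × ln(0.168/0.0658)
   = (5.820 kJ/mol)(0.9373) = 5.46 kJ/mol
ΔG > 0, so the forward reaction is non-spontaneous (proceeds in reverse).

ΔG = 5.46 kJ/mol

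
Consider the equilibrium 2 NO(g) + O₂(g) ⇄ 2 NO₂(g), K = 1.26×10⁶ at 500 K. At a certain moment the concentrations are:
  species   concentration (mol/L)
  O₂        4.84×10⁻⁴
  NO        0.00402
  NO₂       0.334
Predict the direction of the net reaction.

Q = [NO₂]² / ([NO]²·[O₂]) = (0.334)² / ((0.00402)²·(4.84×10⁻⁴)) = 1.43×10⁷
Q = 1.43×10⁷ > K = 1.26×10⁶, so the reverse reaction proceeds.

in the reverse direction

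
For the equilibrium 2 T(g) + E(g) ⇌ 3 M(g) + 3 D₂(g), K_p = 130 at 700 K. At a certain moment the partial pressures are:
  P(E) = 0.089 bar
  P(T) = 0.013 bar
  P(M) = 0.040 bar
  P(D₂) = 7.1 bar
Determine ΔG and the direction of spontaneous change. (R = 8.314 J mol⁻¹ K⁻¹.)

ΔG = 14.3 kJ/mol; the forward reaction is non-spontaneous

Q_p = P(M)³·P(D₂)³ / (P(T)²·P(E)) = (0.040)³·(7.1)³ / ((0.013)²·(0.089)) = 1520
ΔG = RT ln(Q_p/K_p) = (8.314 J mol⁻¹ K⁻¹)(700 K) × ln(1520/130)
   = (5.820 kJ/mol)(2.459) = 14.3 kJ/mol
ΔG > 0, so the forward reaction is non-spontaneous (proceeds in reverse).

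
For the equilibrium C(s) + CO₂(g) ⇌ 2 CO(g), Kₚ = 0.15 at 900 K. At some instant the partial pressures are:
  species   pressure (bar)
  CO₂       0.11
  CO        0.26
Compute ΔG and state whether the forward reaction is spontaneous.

ΔG = 10.6 kJ/mol; the forward reaction is non-spontaneous

(C is a pure solid — omitted from Qₚ.)
Qₚ = P(CO)² / P(CO₂) = (0.26)² / (0.11) = 0.615
ΔG = RT ln(Qₚ/Kₚ) = (8.314 J mol⁻¹ K⁻¹)(900 K) × ln(0.615/0.15)
   = (7.483 kJ/mol)(1.411) = 10.6 kJ/mol
ΔG > 0, so the forward reaction is non-spontaneous (proceeds in reverse).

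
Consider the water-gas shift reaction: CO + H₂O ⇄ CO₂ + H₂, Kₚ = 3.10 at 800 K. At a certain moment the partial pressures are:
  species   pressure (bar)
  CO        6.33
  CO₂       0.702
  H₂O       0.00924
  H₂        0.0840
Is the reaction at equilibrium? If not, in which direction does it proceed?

to the right

Qₚ = P(CO₂)·P(H₂) / (P(CO)·P(H₂O)) = (0.702)·(0.0840) / ((6.33)·(0.00924)) = 1.01
Qₚ = 1.01 < Kₚ = 3.10, so the forward reaction proceeds.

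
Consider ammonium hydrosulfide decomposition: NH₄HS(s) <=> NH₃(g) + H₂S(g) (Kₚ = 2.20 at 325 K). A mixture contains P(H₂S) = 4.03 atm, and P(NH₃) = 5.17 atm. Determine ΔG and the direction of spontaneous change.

(NH₄HS is a pure solid — omitted from Qₚ.)
Qₚ = P(NH₃)·P(H₂S) = (5.17)·(4.03) = 20.8
ΔG = RT ln(Qₚ/Kₚ) = (8.314 J mol⁻¹ K⁻¹)(325 K) × ln(20.8/2.20)
   = (2.702 kJ/mol)(2.246) = 6.07 kJ/mol
ΔG > 0, so the forward reaction is non-spontaneous (proceeds in reverse).

ΔG = 6.07 kJ/mol; the forward reaction is non-spontaneous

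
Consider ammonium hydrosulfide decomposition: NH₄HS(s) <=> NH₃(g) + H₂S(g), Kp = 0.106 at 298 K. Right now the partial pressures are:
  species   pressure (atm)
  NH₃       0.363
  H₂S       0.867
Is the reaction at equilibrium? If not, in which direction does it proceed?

(NH₄HS is a pure solid — omitted from Qp.)
Qp = P(NH₃)·P(H₂S) = (0.363)·(0.867) = 0.315
Qp = 0.315 > Kp = 0.106, so the reverse reaction proceeds.

toward reactants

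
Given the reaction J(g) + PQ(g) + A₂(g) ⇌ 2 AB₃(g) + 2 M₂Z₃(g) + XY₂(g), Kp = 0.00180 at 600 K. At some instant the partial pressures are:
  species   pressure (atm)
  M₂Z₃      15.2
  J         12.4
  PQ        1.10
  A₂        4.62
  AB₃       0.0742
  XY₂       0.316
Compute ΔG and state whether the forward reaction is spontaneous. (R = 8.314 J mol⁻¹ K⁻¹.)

Qp = P(AB₃)²·P(M₂Z₃)²·P(XY₂) / (P(J)·P(PQ)·P(A₂)) = (0.0742)²·(15.2)²·(0.316) / ((12.4)·(1.10)·(4.62)) = 0.00638
ΔG = RT ln(Qp/Kp) = (8.314 J mol⁻¹ K⁻¹)(600 K) × ln(0.00638/0.00180)
   = (4.988 kJ/mol)(1.265) = 6.31 kJ/mol
ΔG > 0, so the forward reaction is non-spontaneous (proceeds in reverse).

ΔG = 6.31 kJ/mol; the forward reaction is non-spontaneous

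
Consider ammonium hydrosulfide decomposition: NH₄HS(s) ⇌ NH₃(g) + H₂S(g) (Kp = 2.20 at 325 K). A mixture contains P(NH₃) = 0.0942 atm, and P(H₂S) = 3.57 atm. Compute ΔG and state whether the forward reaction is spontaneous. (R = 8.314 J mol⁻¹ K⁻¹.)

ΔG = -5.08 kJ/mol; the forward reaction is spontaneous

(NH₄HS is a pure solid — omitted from Qp.)
Qp = P(NH₃)·P(H₂S) = (0.0942)·(3.57) = 0.336
ΔG = RT ln(Qp/Kp) = (8.314 J mol⁻¹ K⁻¹)(325 K) × ln(0.336/2.20)
   = (2.702 kJ/mol)(-1.879) = -5.08 kJ/mol
ΔG < 0, so the forward reaction is spontaneous (proceeds forward).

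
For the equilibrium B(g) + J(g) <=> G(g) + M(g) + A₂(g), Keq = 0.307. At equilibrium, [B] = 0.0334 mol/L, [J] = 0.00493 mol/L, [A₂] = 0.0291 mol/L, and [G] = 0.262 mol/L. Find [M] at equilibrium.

[M] = 0.00663 mol/L

At equilibrium, Keq = [G]·[M]·[A₂] / ([B]·[J]) = 0.307.
(0.262)·([M])·(0.0291) / ((0.0334)·(0.00493)) = 0.307
[M] = 0.00663 mol/L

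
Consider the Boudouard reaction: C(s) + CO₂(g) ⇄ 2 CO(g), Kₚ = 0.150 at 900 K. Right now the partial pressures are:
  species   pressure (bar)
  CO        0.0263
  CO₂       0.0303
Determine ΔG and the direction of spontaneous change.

(C is a pure solid — omitted from Qₚ.)
Qₚ = P(CO)² / P(CO₂) = (0.0263)² / (0.0303) = 0.0228
ΔG = RT ln(Qₚ/Kₚ) = (8.314 J mol⁻¹ K⁻¹)(900 K) × ln(0.0228/0.150)
   = (7.483 kJ/mol)(-1.884) = -14.1 kJ/mol
ΔG < 0, so the forward reaction is spontaneous (proceeds forward).

ΔG = -14.1 kJ/mol; the forward reaction is spontaneous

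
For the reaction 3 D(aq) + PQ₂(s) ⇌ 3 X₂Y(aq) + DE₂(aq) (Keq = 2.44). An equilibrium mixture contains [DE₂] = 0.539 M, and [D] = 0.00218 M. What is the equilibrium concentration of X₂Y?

(PQ₂ is a pure solid — omitted from Keq.)
At equilibrium, Keq = [X₂Y]³·[DE₂] / [D]³ = 2.44.
([X₂Y])³·(0.539) / (0.00218)³ = 2.44
[X₂Y]³ = 4.69×10⁻⁸ ⇒ [X₂Y] = 0.00361 M

[X₂Y] = 0.00361 M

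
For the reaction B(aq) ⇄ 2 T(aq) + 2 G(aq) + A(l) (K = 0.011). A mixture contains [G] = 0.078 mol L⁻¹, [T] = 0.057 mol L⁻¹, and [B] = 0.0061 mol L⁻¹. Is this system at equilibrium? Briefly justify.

no; Q < K, reaction proceeds forward

(A is a pure liquid — omitted from Q.)
Q = [T]²·[G]² / [B] = (0.057)²·(0.078)² / (0.0061) = 0.0032
Q = 0.0032 < K = 0.011: net forward reaction.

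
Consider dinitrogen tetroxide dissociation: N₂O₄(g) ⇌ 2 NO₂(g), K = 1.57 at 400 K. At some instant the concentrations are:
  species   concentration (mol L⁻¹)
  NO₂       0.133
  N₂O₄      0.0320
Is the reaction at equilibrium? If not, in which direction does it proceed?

Q = [NO₂]² / [N₂O₄] = (0.133)² / (0.0320) = 0.553
Q = 0.553 < K = 1.57, so the forward reaction proceeds.

toward products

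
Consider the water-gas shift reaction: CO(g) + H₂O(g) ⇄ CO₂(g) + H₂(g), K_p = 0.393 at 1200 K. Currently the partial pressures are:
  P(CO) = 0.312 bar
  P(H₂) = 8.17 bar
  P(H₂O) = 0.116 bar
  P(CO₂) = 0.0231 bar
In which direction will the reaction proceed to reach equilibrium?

Q_p = P(CO₂)·P(H₂) / (P(CO)·P(H₂O)) = (0.0231)·(8.17) / ((0.312)·(0.116)) = 5.21
Q_p = 5.21 > K_p = 0.393, so the reverse reaction proceeds.

toward reactants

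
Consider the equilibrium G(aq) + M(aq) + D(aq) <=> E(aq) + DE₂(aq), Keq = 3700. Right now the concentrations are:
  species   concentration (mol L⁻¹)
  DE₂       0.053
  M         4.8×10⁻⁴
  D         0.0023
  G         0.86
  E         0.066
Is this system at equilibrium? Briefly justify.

Q = [E]·[DE₂] / ([G]·[M]·[D]) = (0.066)·(0.053) / ((0.86)·(4.8×10⁻⁴)·(0.0023)) = 3700
Q = 3700 = Keq; the system is at equilibrium.

yes, at equilibrium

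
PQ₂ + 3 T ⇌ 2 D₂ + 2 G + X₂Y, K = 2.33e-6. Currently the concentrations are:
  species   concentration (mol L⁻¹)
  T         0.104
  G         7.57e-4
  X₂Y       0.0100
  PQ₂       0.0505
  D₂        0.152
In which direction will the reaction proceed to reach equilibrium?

no net change (already at equilibrium)

Q = [D₂]²·[G]²·[X₂Y] / ([PQ₂]·[T]³) = (0.152)²·(7.57e-4)²·(0.0100) / ((0.0505)·(0.104)³) = 2.33e-6
Q = 2.33e-6 = K, so the system is already at equilibrium.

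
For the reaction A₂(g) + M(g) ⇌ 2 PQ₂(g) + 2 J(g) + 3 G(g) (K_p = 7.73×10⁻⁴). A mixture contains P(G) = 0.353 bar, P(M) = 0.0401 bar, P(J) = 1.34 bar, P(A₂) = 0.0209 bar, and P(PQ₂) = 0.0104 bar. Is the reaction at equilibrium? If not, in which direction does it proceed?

reverse (toward reactants)

Q_p = P(PQ₂)²·P(J)²·P(G)³ / (P(A₂)·P(M)) = (0.0104)²·(1.34)²·(0.353)³ / ((0.0209)·(0.0401)) = 0.0102
Q_p = 0.0102 > K_p = 7.73×10⁻⁴, so the reverse reaction proceeds.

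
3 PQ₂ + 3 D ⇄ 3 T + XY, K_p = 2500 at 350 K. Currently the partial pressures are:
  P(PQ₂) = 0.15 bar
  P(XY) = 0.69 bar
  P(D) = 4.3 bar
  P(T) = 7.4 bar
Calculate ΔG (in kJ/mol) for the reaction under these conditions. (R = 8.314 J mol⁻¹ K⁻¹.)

ΔG = -2.55 kJ/mol

Q_p = P(T)³·P(XY) / (P(PQ₂)³·P(D)³) = (7.4)³·(0.69) / ((0.15)³·(4.3)³) = 1040
ΔG = RT ln(Q_p/K_p) = (8.314 J mol⁻¹ K⁻¹)(350 K) × ln(1040/2500)
   = (2.910 kJ/mol)(-0.8771) = -2.55 kJ/mol
ΔG < 0, so the forward reaction is spontaneous (proceeds forward).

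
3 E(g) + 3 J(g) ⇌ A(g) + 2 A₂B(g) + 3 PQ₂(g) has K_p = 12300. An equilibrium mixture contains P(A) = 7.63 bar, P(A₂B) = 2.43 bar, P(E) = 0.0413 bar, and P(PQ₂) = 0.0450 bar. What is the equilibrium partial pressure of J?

At equilibrium, K_p = P(A)·P(A₂B)²·P(PQ₂)³ / (P(E)³·P(J)³) = 12300.
(7.63)·(2.43)²·(0.0450)³ / ((0.0413)³·(P(J))³) = 12300
P(J)³ = 0.00474 ⇒ P(J) = 0.168 bar

P(J) = 0.168 bar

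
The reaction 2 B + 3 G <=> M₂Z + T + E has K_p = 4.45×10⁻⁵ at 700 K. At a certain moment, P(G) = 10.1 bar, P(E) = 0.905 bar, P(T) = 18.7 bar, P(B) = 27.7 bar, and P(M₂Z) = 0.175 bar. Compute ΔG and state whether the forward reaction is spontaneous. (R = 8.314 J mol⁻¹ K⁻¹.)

Q_p = P(M₂Z)·P(T)·P(E) / (P(B)²·P(G)³) = (0.175)·(18.7)·(0.905) / ((27.7)²·(10.1)³) = 3.75×10⁻⁶
ΔG = RT ln(Q_p/K_p) = (8.314 J mol⁻¹ K⁻¹)(700 K) × ln(3.75×10⁻⁶/4.45×10⁻⁵)
   = (5.820 kJ/mol)(-2.474) = -14.4 kJ/mol
ΔG < 0, so the forward reaction is spontaneous (proceeds forward).

ΔG = -14.4 kJ/mol; the forward reaction is spontaneous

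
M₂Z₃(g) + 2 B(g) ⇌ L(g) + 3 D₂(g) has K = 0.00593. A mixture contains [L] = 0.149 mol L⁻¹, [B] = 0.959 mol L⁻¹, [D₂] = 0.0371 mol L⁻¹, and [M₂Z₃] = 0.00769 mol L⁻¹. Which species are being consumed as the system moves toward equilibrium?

M₂Z₃, B (reactants)

Q = [L]·[D₂]³ / ([M₂Z₃]·[B]²) = (0.149)·(0.0371)³ / ((0.00769)·(0.959)²) = 0.00108
Q = 0.00108 < K = 0.00593: net forward reaction.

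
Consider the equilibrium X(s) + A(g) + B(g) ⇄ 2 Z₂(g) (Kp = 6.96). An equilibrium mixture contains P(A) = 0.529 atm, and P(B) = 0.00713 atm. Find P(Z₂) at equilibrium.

P(Z₂) = 0.162 atm

(X is a pure solid — omitted from Kp.)
At equilibrium, Kp = P(Z₂)² / (P(A)·P(B)) = 6.96.
(P(Z₂))² / ((0.529)·(0.00713)) = 6.96
P(Z₂)² = 0.0263 ⇒ P(Z₂) = 0.162 atm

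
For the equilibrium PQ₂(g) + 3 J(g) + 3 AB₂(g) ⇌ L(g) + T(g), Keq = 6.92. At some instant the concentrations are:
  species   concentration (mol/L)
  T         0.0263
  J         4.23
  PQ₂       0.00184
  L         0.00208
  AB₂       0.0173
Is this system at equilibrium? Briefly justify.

Q = [L]·[T] / ([PQ₂]·[J]³·[AB₂]³) = (0.00208)·(0.0263) / ((0.00184)·(4.23)³·(0.0173)³) = 75.9
Q = 75.9 > Keq = 6.92: net reverse reaction.

no; Q > K, reaction proceeds in reverse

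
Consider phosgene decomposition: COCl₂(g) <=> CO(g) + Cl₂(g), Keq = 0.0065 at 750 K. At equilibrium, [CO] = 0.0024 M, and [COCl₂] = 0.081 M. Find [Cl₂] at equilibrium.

[Cl₂] = 0.22 M

At equilibrium, Keq = [CO]·[Cl₂] / [COCl₂] = 0.0065.
(0.0024)·([Cl₂]) / (0.081) = 0.0065
[Cl₂] = 0.219 = 0.22 M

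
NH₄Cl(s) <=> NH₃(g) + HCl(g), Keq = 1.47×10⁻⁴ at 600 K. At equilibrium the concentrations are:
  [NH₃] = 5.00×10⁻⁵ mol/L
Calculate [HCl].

(NH₄Cl is a pure solid — omitted from Keq.)
At equilibrium, Keq = [NH₃]·[HCl] = 1.47×10⁻⁴.
(5.00×10⁻⁵)·([HCl]) = 1.47×10⁻⁴
[HCl] = 2.94 mol/L

[HCl] = 2.94 mol/L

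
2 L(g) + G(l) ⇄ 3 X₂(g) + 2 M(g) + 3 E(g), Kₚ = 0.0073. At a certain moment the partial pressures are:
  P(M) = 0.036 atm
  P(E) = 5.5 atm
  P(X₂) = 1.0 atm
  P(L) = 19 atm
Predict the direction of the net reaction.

to the right

(G is a pure liquid — omitted from Qₚ.)
Qₚ = P(X₂)³·P(M)²·P(E)³ / P(L)² = (1.0)³·(0.036)²·(5.5)³ / (19)² = 6.0×10⁻⁴
Qₚ = 6.0×10⁻⁴ < Kₚ = 0.0073, so the forward reaction proceeds.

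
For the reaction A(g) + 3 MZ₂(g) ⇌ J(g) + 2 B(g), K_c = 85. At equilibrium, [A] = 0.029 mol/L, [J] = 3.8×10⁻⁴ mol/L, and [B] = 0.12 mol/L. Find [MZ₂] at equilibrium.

At equilibrium, K_c = [J]·[B]² / ([A]·[MZ₂]³) = 85.
(3.8×10⁻⁴)·(0.12)² / ((0.029)·([MZ₂])³) = 85
[MZ₂]³ = 2.22×10⁻⁶ ⇒ [MZ₂] = 0.013 mol/L

[MZ₂] = 0.013 mol/L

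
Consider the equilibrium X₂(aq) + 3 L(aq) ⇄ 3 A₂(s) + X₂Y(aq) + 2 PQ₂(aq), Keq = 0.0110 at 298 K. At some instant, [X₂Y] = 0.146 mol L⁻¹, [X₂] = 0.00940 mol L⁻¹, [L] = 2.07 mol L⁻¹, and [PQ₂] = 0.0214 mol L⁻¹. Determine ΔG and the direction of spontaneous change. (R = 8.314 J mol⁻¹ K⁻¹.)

(A₂ is a pure solid — omitted from Q.)
Q = [X₂Y]·[PQ₂]² / ([X₂]·[L]³) = (0.146)·(0.0214)² / ((0.00940)·(2.07)³) = 8.02×10⁻⁴
ΔG = RT ln(Q/Keq) = (8.314 J mol⁻¹ K⁻¹)(298 K) × ln(8.02×10⁻⁴/0.0110)
   = (2.478 kJ/mol)(-2.619) = -6.49 kJ/mol
ΔG < 0, so the forward reaction is spontaneous (proceeds forward).

ΔG = -6.49 kJ/mol; the forward reaction is spontaneous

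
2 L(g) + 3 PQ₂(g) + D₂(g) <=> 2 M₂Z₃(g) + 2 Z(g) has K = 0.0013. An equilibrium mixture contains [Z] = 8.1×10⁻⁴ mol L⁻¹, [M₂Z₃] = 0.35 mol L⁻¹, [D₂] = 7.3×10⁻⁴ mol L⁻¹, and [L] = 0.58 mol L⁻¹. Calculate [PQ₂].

[PQ₂] = 0.63 mol L⁻¹

At equilibrium, K = [M₂Z₃]²·[Z]² / ([L]²·[PQ₂]³·[D₂]) = 0.0013.
(0.35)²·(8.1×10⁻⁴)² / ((0.58)²·([PQ₂])³·(7.3×10⁻⁴)) = 0.0013
[PQ₂]³ = 0.252 ⇒ [PQ₂] = 0.63 mol L⁻¹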